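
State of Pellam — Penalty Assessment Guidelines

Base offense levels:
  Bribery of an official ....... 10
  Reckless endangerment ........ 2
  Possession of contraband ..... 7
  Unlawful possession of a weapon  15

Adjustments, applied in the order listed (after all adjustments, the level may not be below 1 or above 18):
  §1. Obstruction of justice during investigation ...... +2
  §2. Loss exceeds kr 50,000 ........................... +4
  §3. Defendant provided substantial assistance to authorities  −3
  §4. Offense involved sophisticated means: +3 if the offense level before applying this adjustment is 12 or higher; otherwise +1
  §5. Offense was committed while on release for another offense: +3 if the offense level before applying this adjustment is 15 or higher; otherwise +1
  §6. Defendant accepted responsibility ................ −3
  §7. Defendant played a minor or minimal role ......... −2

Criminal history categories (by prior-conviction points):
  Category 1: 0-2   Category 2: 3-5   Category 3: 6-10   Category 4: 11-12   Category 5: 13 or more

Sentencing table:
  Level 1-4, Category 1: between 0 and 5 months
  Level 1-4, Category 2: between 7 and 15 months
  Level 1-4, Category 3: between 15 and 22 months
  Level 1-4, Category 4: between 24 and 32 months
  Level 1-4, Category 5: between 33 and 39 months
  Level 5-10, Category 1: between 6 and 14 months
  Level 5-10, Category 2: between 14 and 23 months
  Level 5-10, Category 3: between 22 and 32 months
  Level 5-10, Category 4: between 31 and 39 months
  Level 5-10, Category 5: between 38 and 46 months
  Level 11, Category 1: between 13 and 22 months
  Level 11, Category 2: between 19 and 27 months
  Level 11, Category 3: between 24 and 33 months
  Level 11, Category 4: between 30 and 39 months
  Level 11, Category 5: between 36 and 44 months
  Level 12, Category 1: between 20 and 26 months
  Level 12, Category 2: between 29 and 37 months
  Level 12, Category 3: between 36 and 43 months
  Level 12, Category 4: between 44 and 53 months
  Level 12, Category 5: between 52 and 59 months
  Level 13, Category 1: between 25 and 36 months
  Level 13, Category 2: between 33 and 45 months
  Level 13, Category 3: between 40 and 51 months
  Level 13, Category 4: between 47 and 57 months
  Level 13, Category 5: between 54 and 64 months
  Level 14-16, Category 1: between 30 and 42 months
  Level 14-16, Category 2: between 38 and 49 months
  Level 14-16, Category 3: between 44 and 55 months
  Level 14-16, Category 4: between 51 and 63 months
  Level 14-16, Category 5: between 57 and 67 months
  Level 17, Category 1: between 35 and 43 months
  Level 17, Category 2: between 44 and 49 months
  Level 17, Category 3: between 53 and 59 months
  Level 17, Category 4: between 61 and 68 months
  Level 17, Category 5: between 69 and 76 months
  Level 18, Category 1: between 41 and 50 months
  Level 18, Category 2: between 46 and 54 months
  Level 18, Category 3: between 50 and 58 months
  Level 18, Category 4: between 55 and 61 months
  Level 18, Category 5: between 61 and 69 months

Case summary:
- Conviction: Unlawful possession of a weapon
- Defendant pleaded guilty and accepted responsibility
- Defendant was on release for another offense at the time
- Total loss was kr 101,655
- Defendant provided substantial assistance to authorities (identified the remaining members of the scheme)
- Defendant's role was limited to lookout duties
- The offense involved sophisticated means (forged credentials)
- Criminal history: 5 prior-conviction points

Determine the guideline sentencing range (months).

Base offense level for unlawful possession of a weapon: 15.
§1 does not apply.
§2 applies: 15 + 4 = 19.
§3 applies: 19 − 3 = 16.
§4 applies (level before this adjustment is 16 ≥ 12, so +3): 16 + 3 = 19.
§5 applies (level before this adjustment is 19 ≥ 15, so +3): 19 + 3 = 22.
§6 applies: 22 − 3 = 19.
§7 applies: 19 − 2 = 17.
Final offense level: 17.
Criminal history: 5 prior points → Category 2 (3-5).
Level 17 falls in the 17 band.
Grid: Level 17 × Category 2 = 44-49 months.

44-49 months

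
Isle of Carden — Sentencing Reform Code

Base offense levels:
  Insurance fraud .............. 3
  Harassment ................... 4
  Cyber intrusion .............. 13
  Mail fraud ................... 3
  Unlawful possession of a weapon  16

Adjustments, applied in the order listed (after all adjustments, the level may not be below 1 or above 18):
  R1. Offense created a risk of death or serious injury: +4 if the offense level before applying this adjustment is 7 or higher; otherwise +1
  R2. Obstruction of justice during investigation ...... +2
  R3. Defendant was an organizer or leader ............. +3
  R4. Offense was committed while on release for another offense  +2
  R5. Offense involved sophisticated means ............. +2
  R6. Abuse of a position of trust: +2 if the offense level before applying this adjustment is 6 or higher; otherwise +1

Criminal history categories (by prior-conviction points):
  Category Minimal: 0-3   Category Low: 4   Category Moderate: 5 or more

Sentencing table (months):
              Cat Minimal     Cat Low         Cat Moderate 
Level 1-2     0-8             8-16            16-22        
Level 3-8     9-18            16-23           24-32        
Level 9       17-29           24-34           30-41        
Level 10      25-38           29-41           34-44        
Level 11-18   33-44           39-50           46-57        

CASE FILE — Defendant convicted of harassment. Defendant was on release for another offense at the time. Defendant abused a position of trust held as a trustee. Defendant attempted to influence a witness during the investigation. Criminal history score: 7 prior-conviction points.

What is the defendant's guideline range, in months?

Base offense level for harassment: 4.
R1 does not apply.
R2 applies: 4 + 2 = 6.
R3 does not apply.
R4 applies: 6 + 2 = 8.
R5 does not apply.
R6 applies (level before this adjustment is 8 ≥ 6, so +2): 8 + 2 = 10.
Final offense level: 10.
Criminal history: 7 prior points → Category Moderate (5+).
Level 10 falls in the 10 band.
Grid: Level 10 × Category Moderate = 34-44 months.

34-44 months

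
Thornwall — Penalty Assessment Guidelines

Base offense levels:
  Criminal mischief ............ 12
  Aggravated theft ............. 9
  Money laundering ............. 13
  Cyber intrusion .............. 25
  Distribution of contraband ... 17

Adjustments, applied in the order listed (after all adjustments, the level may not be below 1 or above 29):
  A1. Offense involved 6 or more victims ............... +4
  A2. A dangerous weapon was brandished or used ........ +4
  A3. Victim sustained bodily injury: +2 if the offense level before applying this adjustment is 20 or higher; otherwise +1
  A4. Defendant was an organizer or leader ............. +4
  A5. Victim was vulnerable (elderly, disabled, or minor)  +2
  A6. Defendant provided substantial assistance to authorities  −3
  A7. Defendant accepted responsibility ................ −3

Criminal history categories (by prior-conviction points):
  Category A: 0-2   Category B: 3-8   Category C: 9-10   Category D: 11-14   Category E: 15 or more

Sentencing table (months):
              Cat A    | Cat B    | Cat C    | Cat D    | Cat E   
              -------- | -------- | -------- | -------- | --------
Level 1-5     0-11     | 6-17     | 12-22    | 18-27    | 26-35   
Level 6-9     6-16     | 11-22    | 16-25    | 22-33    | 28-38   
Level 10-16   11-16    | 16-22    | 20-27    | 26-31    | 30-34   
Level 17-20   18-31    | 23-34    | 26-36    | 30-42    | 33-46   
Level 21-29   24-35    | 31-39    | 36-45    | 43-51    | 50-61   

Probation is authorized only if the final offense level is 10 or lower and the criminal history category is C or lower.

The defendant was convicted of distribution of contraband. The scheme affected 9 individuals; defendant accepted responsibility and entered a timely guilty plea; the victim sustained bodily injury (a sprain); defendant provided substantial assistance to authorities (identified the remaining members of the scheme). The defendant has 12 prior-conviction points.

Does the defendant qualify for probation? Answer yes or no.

Base offense level for distribution of contraband: 17.
A1 applies: 17 + 4 = 21.
A2 does not apply.
A3 applies (level before this adjustment is 21 ≥ 20, so +2): 21 + 2 = 23.
A6 applies: 23 − 3 = 20.
A7 applies: 20 − 3 = 17.
Final offense level: 17.
Criminal history: 12 prior points → Category D (11-14).
Level 17 falls in the 17-20 band.
Grid: Level 17-20 × Category D = 30-42 months.
Probation check: level 17 > 10 and category D > C → not eligible.

No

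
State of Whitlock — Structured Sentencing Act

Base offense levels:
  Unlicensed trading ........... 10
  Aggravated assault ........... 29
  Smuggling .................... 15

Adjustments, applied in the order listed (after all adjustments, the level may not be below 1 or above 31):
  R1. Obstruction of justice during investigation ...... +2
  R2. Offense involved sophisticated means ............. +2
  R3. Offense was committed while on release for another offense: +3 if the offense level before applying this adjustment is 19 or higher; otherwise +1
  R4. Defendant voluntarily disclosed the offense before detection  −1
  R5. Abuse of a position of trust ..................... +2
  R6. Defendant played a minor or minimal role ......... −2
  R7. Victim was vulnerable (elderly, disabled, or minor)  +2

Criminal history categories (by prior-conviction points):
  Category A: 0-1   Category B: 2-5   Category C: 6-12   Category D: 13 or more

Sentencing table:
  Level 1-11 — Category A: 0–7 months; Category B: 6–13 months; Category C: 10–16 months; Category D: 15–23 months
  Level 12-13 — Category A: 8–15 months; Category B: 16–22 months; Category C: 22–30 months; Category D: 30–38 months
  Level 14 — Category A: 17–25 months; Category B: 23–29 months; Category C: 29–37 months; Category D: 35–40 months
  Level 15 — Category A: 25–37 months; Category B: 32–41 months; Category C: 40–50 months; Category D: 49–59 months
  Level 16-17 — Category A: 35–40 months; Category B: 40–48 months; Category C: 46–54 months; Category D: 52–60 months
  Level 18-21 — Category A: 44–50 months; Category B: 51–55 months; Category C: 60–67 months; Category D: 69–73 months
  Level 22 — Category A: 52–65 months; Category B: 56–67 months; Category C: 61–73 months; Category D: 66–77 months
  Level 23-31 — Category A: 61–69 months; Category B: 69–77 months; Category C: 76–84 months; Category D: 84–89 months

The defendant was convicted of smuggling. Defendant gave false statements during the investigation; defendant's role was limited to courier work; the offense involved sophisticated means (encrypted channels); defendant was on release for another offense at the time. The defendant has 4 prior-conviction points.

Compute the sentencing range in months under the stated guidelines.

Base offense level for smuggling: 15.
R1 applies: 15 + 2 = 17.
R2 applies: 17 + 2 = 19.
R3 applies (level before this adjustment is 19 ≥ 19, so +3): 19 + 3 = 22.
R4 does not apply.
R5 does not apply.
R6 applies: 22 − 2 = 20.
R7 does not apply.
Final offense level: 20.
Criminal history: 4 prior points → Category B (2-5).
Level 20 falls in the 18-21 band.
Grid: Level 18-21 × Category B = 51-55 months.

51-55 months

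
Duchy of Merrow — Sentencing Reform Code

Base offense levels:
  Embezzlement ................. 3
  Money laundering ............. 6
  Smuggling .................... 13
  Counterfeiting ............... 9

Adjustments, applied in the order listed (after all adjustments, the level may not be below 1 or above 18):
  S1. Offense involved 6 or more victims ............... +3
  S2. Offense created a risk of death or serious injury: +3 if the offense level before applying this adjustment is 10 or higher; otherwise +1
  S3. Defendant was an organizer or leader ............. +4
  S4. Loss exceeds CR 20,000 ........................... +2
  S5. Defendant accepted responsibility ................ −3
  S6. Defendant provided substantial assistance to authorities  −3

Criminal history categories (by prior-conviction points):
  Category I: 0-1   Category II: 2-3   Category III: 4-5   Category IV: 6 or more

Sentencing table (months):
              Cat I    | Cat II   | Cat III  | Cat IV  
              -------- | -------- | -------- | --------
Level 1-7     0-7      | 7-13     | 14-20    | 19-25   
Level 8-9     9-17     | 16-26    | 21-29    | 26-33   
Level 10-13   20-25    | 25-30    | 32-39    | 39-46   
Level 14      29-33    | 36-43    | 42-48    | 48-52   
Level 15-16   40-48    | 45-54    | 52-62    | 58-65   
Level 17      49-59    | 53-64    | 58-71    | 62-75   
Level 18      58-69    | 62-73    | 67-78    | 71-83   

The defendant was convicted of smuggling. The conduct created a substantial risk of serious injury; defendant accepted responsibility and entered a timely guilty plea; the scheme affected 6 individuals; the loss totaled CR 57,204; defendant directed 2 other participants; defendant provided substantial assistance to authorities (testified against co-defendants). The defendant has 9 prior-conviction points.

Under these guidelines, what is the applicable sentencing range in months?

71-83 months

Base offense level for smuggling: 13.
S1 applies: 13 + 3 = 16.
S2 applies (level before this adjustment is 16 ≥ 10, so +3): 16 + 3 = 19.
S3 applies: 19 + 4 = 23.
S4 applies: 23 + 2 = 25.
S5 applies: 25 − 3 = 22.
S6 applies: 22 − 3 = 19.
Level 19 exceeds the maximum of 18; capped at 18.
Final offense level: 18.
Criminal history: 9 prior points → Category IV (6+).
Level 18 falls in the 18 band.
Grid: Level 18 × Category IV = 71-83 months.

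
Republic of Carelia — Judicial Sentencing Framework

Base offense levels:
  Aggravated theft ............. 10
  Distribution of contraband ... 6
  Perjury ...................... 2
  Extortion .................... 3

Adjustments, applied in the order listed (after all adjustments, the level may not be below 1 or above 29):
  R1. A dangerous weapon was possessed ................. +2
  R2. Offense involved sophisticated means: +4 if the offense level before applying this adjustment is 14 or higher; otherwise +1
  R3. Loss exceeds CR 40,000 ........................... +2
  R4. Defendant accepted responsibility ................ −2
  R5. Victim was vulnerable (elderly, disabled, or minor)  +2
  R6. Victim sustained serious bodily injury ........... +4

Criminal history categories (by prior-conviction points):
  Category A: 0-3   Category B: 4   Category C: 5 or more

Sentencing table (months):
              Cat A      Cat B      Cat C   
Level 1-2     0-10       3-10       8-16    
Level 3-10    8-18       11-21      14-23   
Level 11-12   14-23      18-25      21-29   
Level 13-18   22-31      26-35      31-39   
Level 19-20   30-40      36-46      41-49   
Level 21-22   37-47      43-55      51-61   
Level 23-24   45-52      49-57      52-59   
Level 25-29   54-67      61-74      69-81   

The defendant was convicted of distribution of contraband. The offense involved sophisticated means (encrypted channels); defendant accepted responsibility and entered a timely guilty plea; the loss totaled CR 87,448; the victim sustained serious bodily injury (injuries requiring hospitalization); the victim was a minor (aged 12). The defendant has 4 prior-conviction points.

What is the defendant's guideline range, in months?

Base offense level for distribution of contraband: 6.
R1 does not apply.
R2 applies (level before this adjustment is 6 < 14, so +1): 6 + 1 = 7.
R3 applies: 7 + 2 = 9.
R4 applies: 9 − 2 = 7.
R5 applies: 7 + 2 = 9.
R6 applies: 9 + 4 = 13.
Final offense level: 13.
Criminal history: 4 prior points → Category B (4).
Level 13 falls in the 13-18 band.
Grid: Level 13-18 × Category B = 26-35 months.

26-35 months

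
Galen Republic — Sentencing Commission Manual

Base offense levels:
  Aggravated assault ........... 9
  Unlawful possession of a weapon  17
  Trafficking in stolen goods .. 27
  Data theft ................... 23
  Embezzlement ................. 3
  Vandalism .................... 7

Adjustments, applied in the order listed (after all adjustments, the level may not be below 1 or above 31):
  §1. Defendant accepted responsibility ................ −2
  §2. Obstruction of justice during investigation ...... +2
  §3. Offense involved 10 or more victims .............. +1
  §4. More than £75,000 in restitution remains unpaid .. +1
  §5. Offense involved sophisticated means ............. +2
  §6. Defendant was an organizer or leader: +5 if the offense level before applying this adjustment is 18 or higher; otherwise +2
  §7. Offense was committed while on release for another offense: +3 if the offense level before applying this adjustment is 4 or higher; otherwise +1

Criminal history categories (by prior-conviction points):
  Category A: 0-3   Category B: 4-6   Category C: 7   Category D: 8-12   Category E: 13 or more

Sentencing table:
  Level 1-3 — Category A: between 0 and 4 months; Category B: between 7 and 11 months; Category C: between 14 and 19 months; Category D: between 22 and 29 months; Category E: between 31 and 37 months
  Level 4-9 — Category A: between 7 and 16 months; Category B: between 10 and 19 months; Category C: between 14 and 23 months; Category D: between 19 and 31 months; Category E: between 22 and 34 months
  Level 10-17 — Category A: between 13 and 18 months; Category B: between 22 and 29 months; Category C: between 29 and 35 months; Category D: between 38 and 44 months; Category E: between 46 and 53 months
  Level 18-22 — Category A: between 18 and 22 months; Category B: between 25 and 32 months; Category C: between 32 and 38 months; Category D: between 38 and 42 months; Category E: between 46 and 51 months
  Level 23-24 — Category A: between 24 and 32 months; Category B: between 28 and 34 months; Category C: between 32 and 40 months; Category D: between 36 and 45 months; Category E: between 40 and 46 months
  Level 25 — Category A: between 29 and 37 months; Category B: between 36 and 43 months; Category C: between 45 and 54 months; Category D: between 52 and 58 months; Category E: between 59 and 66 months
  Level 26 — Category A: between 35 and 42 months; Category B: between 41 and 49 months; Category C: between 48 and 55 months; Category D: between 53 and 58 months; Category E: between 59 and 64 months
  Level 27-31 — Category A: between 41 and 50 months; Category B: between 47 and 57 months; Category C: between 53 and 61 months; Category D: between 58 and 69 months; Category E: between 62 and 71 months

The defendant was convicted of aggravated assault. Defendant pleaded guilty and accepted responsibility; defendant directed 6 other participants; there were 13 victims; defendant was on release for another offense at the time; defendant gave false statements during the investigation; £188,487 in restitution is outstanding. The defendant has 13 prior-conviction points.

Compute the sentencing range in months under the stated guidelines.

Base offense level for aggravated assault: 9.
§1 applies: 9 − 2 = 7.
§2 applies: 7 + 2 = 9.
§3 applies: 9 + 1 = 10.
§4 applies: 10 + 1 = 11.
§6 applies (level before this adjustment is 11 < 18, so +2): 11 + 2 = 13.
§7 applies (level before this adjustment is 13 ≥ 4, so +3): 13 + 3 = 16.
Final offense level: 16.
Criminal history: 13 prior points → Category E (13+).
Level 16 falls in the 10-17 band.
Grid: Level 10-17 × Category E = 46-53 months.

46-53 months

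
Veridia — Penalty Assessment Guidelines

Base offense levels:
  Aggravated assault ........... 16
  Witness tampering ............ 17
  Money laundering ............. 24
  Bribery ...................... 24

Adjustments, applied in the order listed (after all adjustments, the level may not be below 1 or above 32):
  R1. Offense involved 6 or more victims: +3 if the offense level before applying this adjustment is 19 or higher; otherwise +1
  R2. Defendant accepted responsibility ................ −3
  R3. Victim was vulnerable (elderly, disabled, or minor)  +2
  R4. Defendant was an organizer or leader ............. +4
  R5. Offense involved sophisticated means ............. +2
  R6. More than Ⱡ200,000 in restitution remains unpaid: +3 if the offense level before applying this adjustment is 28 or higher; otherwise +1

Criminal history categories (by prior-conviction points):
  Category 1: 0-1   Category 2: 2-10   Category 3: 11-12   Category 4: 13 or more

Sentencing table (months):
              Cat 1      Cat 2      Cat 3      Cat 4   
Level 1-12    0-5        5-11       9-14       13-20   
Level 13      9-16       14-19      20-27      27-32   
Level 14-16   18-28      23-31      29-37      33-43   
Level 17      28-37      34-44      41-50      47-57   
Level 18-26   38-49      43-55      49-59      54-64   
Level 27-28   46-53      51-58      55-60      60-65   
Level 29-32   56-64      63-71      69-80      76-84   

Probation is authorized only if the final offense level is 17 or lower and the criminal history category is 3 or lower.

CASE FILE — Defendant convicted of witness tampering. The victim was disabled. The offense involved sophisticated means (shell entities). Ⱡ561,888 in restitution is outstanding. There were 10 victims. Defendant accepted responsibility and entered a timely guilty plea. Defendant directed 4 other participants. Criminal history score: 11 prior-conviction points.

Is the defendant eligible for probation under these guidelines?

Base offense level for witness tampering: 17.
R1 applies (level before this adjustment is 17 < 19, so +1): 17 + 1 = 18.
R2 applies: 18 − 3 = 15.
R3 applies: 15 + 2 = 17.
R4 applies: 17 + 4 = 21.
R5 applies: 21 + 2 = 23.
R6 applies (level before this adjustment is 23 < 28, so +1): 23 + 1 = 24.
Final offense level: 24.
Criminal history: 11 prior points → Category 3 (11-12).
Level 24 falls in the 18-26 band.
Grid: Level 18-26 × Category 3 = 49-59 months.
Probation check: level 24 > 17 and category 3 ≤ 3 → not eligible.

No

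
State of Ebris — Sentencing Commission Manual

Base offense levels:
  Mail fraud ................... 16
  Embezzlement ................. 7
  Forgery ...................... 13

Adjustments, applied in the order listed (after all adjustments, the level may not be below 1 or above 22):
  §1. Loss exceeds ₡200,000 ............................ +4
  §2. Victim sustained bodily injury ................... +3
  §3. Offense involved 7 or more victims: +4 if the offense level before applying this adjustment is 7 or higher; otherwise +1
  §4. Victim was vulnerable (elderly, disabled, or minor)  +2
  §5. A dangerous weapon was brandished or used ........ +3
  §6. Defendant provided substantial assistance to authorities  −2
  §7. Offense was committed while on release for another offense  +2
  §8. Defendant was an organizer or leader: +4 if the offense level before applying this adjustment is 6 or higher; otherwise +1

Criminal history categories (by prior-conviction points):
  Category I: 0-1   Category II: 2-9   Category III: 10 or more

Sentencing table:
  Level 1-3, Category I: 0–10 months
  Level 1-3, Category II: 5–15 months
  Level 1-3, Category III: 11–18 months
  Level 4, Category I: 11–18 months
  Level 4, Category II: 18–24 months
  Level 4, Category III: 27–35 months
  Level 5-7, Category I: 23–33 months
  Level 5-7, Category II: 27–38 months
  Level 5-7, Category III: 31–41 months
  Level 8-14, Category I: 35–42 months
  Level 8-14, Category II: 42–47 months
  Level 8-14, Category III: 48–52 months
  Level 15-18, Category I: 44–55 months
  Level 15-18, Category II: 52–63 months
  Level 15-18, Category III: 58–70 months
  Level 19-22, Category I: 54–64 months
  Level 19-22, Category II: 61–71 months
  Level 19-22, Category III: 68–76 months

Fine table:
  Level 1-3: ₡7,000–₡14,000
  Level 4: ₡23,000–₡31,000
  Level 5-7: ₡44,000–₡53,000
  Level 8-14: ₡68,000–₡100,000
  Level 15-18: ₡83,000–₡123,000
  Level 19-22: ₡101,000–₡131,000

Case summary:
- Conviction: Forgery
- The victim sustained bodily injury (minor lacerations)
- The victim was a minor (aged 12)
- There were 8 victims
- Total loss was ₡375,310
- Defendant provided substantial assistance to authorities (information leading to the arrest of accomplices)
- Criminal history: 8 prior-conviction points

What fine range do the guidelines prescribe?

₡101,000–₡131,000

Base offense level for forgery: 13.
§1 applies: 13 + 4 = 17.
§2 applies: 17 + 3 = 20.
§3 applies (level before this adjustment is 20 ≥ 7, so +4): 20 + 4 = 24.
§4 applies: 24 + 2 = 26.
§5 does not apply.
§6 applies: 26 − 2 = 24.
§8 does not apply.
Level 24 exceeds the maximum of 22; capped at 22.
Final offense level: 22.
Level 22 falls in the 19-22 band.
Fine table: Level 19-22 → ₡101,000–₡131,000.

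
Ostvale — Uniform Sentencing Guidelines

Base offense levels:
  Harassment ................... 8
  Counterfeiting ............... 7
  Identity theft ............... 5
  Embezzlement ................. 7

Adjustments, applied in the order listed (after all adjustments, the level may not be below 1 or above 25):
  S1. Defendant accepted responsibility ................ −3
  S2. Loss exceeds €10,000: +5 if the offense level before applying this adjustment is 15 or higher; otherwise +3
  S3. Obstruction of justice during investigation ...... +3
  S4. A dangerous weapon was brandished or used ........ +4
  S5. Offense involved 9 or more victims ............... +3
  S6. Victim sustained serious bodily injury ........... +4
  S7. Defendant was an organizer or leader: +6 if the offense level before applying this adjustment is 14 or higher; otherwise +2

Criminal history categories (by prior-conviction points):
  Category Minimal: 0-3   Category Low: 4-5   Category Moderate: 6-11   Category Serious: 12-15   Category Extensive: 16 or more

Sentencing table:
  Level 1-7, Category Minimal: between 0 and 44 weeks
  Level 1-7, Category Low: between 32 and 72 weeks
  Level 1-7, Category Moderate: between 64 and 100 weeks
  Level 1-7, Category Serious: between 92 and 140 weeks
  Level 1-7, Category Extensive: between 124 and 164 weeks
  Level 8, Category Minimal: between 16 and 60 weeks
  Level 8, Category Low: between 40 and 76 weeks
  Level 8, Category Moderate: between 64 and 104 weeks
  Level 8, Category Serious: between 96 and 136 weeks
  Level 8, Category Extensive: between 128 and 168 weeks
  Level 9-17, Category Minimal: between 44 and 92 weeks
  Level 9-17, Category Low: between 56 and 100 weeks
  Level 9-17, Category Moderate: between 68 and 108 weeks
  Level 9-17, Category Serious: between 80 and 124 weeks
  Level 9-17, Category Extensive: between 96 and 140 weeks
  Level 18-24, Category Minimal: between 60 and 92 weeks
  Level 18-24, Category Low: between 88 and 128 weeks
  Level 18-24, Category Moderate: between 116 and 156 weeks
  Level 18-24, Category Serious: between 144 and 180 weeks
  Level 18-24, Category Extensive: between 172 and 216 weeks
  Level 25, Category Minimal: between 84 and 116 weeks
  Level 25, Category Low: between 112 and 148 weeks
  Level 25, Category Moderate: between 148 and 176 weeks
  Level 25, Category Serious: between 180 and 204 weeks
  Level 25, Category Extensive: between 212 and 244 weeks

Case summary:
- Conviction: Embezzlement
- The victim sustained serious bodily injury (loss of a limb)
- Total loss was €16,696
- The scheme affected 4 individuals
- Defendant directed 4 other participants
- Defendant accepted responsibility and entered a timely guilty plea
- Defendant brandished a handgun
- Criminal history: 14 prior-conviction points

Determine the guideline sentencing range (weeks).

Base offense level for embezzlement: 7.
S1 applies: 7 − 3 = 4.
S2 applies (level before this adjustment is 4 < 15, so +3): 4 + 3 = 7.
S3 does not apply.
S4 applies: 7 + 4 = 11.
S5 does not apply.
S6 applies: 11 + 4 = 15.
S7 applies (level before this adjustment is 15 ≥ 14, so +6): 15 + 6 = 21.
Final offense level: 21.
Criminal history: 14 prior points → Category Serious (12-15).
Level 21 falls in the 18-24 band.
Grid: Level 18-24 × Category Serious = 144-180 weeks.

144-180 weeks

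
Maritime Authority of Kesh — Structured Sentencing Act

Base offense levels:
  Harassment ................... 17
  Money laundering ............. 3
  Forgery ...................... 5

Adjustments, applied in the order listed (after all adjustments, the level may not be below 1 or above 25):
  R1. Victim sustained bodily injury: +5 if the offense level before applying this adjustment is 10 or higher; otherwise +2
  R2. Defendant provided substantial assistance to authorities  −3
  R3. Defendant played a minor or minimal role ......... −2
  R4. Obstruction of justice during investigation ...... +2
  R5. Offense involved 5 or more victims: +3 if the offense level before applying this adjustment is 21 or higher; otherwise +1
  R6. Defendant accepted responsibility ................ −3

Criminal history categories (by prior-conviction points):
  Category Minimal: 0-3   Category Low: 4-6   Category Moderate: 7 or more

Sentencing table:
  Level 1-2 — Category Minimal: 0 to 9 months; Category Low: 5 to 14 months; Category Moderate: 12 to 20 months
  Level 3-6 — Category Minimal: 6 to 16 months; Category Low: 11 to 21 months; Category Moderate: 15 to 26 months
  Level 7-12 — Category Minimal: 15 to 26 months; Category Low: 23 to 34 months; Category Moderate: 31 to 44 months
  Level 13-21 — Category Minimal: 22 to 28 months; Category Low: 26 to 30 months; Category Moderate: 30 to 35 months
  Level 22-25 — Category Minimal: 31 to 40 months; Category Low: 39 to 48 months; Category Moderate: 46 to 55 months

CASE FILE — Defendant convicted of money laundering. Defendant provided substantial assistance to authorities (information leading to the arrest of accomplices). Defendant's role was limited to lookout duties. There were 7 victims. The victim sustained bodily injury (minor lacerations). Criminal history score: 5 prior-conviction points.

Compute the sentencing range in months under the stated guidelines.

Base offense level for money laundering: 3.
R1 applies (level before this adjustment is 3 < 10, so +2): 3 + 2 = 5.
R2 applies: 5 − 3 = 2.
R3 applies: 2 − 2 = 0.
R4 does not apply.
R5 applies (level before this adjustment is 0 < 21, so +1): 0 + 1 = 1.
R6 does not apply.
Final offense level: 1.
Criminal history: 5 prior points → Category Low (4-6).
Level 1 falls in the 1-2 band.
Grid: Level 1-2 × Category Low = 5-14 months.

5-14 months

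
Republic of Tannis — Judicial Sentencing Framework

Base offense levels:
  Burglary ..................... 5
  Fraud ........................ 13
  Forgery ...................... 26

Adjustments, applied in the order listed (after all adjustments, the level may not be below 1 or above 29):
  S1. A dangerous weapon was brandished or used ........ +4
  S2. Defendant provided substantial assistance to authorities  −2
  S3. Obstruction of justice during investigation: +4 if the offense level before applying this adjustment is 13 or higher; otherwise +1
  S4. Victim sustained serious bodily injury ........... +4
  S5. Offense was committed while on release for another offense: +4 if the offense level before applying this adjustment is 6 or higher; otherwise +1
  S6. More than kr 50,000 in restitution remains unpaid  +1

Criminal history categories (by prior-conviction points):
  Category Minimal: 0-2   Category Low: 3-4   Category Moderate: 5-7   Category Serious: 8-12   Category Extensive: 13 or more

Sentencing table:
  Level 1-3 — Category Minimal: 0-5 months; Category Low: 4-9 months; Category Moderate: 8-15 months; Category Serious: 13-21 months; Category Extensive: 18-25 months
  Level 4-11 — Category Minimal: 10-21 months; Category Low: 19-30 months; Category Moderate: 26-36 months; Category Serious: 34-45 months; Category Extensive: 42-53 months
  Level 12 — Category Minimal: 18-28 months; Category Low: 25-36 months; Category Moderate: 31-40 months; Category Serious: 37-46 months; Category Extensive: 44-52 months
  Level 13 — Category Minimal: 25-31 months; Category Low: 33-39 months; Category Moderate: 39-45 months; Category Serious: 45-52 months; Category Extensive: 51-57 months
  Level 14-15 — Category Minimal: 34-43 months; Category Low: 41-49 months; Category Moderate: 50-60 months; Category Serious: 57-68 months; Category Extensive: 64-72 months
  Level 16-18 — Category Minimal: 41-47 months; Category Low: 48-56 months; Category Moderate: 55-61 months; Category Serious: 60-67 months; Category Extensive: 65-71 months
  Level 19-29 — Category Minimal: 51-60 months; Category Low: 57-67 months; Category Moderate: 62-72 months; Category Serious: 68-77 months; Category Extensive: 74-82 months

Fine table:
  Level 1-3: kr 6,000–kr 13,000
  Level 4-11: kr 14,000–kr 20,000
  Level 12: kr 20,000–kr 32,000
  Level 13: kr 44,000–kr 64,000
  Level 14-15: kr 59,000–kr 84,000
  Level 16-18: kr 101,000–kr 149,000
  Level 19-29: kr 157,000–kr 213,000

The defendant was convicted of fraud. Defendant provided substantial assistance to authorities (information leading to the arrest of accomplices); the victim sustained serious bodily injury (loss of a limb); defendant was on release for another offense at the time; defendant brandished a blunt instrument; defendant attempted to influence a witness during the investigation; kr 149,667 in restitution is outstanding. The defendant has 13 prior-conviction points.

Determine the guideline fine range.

Base offense level for fraud: 13.
S1 applies: 13 + 4 = 17.
S2 applies: 17 − 2 = 15.
S3 applies (level before this adjustment is 15 ≥ 13, so +4): 15 + 4 = 19.
S4 applies: 19 + 4 = 23.
S5 applies (level before this adjustment is 23 ≥ 6, so +4): 23 + 4 = 27.
S6 applies: 27 + 1 = 28.
Final offense level: 28.
Level 28 falls in the 19-29 band.
Fine table: Level 19-29 → kr 157,000–kr 213,000.

kr 157,000–kr 213,000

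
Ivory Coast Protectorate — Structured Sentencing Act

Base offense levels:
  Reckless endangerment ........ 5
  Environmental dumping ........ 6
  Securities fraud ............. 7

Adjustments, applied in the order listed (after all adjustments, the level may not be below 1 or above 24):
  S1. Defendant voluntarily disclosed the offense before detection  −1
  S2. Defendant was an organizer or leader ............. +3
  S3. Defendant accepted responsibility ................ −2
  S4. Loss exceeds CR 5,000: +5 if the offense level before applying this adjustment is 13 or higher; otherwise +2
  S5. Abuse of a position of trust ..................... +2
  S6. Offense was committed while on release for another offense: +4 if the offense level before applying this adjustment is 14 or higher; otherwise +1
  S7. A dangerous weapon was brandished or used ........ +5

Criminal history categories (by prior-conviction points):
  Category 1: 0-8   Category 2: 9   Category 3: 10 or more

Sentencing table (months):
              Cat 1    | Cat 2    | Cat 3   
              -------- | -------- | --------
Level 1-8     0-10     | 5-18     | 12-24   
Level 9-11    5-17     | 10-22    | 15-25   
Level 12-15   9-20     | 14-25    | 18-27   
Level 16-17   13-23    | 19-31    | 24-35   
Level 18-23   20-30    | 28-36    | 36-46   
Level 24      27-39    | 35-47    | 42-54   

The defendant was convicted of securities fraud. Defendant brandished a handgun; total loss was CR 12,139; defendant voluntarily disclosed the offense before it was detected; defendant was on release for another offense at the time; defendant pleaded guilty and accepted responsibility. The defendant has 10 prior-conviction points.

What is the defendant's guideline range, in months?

Base offense level for securities fraud: 7.
S1 applies: 7 − 1 = 6.
S2 does not apply.
S3 applies: 6 − 2 = 4.
S4 applies (level before this adjustment is 4 < 13, so +2): 4 + 2 = 6.
S6 applies (level before this adjustment is 6 < 14, so +1): 6 + 1 = 7.
S7 applies: 7 + 5 = 12.
Final offense level: 12.
Criminal history: 10 prior points → Category 3 (10+).
Level 12 falls in the 12-15 band.
Grid: Level 12-15 × Category 3 = 18-27 months.

18-27 months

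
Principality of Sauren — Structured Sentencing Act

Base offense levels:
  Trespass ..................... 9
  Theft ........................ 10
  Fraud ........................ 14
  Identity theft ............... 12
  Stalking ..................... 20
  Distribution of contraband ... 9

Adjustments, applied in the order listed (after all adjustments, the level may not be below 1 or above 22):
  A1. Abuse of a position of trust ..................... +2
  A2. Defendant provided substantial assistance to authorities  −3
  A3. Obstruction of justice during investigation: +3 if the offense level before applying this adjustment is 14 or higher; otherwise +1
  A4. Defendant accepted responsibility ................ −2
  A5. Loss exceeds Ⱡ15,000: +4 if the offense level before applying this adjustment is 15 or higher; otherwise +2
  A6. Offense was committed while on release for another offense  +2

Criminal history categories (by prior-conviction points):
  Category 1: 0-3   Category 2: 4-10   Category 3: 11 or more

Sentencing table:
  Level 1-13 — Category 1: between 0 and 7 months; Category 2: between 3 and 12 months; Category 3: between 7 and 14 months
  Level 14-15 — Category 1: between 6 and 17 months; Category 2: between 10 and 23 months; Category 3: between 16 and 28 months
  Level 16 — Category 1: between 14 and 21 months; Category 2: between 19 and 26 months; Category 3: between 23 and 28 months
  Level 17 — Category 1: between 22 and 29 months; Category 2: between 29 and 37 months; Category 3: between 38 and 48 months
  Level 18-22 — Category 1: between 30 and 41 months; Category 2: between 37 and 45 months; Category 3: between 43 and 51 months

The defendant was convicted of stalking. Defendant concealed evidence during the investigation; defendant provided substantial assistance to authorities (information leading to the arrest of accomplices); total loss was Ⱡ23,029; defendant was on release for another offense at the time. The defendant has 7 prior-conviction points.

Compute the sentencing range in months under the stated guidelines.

37-45 months

Base offense level for stalking: 20.
A2 applies: 20 − 3 = 17.
A3 applies (level before this adjustment is 17 ≥ 14, so +3): 17 + 3 = 20.
A4 does not apply.
A5 applies (level before this adjustment is 20 ≥ 15, so +4): 20 + 4 = 24.
A6 applies: 24 + 2 = 26.
Level 26 exceeds the maximum of 22; capped at 22.
Final offense level: 22.
Criminal history: 7 prior points → Category 2 (4-10).
Level 22 falls in the 18-22 band.
Grid: Level 18-22 × Category 2 = 37-45 months.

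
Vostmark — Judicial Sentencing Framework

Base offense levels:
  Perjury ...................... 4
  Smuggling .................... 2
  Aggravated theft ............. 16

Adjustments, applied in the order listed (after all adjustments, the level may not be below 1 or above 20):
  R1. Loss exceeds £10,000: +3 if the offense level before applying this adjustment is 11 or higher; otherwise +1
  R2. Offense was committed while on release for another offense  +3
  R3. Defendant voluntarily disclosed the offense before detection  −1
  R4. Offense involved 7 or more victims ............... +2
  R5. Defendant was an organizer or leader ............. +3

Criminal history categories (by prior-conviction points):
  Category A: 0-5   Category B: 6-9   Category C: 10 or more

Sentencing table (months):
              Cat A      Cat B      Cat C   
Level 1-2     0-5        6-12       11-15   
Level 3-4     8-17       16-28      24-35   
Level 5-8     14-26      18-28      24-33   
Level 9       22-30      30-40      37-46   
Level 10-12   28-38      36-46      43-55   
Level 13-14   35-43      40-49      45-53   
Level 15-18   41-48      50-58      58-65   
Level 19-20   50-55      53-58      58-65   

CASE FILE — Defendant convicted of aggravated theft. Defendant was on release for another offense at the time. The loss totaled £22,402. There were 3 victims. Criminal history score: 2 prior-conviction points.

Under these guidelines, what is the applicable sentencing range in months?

50-55 months

Base offense level for aggravated theft: 16.
R1 applies (level before this adjustment is 16 ≥ 11, so +3): 16 + 3 = 19.
R2 applies: 19 + 3 = 22.
R4 does not apply.
Level 22 exceeds the maximum of 20; capped at 20.
Final offense level: 20.
Criminal history: 2 prior points → Category A (0-5).
Level 20 falls in the 19-20 band.
Grid: Level 19-20 × Category A = 50-55 months.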